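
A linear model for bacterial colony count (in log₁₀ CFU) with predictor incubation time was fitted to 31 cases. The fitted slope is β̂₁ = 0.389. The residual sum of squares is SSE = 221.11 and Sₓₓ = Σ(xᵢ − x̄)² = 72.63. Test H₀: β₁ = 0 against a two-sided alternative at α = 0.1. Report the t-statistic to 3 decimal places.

MSE = SSE/(n − 2) = 221.11/29 = 7.62448.
SE(β̂₁) = √(MSE/Sₓₓ) = √(7.62448/72.63) = 0.324002.
t = 0.389 / 0.324002 = 1.201.
df = n − 2 = 29.
Two-sided p ≈ 0.2396, which is ≥ 0.1, so fail to reject H₀.
The data do not give significant evidence of an association between incubation time and bacterial colony count.

t = 1.201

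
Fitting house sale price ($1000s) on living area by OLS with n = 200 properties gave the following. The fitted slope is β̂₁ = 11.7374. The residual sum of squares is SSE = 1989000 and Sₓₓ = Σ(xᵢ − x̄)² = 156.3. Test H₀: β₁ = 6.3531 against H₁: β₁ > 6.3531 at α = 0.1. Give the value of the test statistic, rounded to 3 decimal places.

t = 0.672

MSE = SSE/(n − 2) = 1989000/198 = 10045.5.
SE(β̂₁) = √(MSE/Sₓₓ) = √(10045.5/156.3) = 8.01688.
t = (11.7374 − 6.3531) / 8.01688 = 0.672.
df = n − 2 = 198.
One-sided p ≈ 0.2513, which is ≥ 0.1, so fail to reject H₀.
The data do not give significant evidence that the true slope on living area exceeds 6.3531 $1000s per unit.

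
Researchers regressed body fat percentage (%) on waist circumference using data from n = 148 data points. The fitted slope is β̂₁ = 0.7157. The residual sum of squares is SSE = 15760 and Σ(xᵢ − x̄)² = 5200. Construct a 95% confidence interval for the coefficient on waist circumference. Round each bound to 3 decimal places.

(0.431, 1.000)

MSE = SSE/(n − 2) = 15760/146 = 107.945.
SE(β̂₁) = √(MSE/Sₓₓ) = √(107.945/5200) = 0.144079.
df = n − 2 = 146.
t* = t_{0.025, 146} = 1.976346.
Margin = t* × SE = 1.976346 × 0.144079 = 0.28475.
CI: 0.7157 ± 0.28475 → (0.431, 1.000).
With 95% confidence, each one-unit increase in waist circumference is associated with a change of between 0.431 and 1.000 % in body fat percentage.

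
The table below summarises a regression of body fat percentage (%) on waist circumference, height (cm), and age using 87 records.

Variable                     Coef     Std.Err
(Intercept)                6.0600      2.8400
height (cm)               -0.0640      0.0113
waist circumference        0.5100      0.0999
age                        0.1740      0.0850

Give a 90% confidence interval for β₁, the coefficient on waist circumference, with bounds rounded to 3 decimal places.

(0.344, 0.676)

Read off: b = 0.5100, SE = 0.0999 for waist circumference.
df = n − k − 1 = 87 − 3 − 1 = 83.
t* = t_{0.05, 83} = 1.66342.
Margin = t* × SE = 1.66342 × 0.0999 = 0.16618.
CI: 0.5100 ± 0.16618 → (0.344, 0.676).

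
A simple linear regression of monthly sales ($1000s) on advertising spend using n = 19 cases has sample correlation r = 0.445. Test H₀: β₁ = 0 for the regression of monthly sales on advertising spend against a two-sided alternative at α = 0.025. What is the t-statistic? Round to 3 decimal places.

t = r·√(n − 2)/√(1 − r²) = 0.445·√17/√0.801975 = 2.049.
df = n − 2 = 17.
Two-sided p ≈ 0.0562, which is ≥ 0.025, so fail to reject H₀.
The data do not give significant evidence of a linear association between advertising spend and monthly sales.

t = 2.049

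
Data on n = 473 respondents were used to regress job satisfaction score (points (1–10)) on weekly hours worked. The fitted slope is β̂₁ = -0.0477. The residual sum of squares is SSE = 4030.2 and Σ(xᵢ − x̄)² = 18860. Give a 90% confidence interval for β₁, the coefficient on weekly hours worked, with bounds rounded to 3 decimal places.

(-0.083, -0.013)

MSE = SSE/(n − 2) = 4030.2/471 = 8.55669.
SE(β̂₁) = √(MSE/Sₓₓ) = √(8.55669/18860) = 0.0213001.
df = n − 2 = 471.
t* = t_{0.05, 471} = 1.648095.
Margin = t* × SE = 1.648095 × 0.0213001 = 0.03510.
CI: -0.0477 ± 0.03510 → (-0.083, -0.013).
With 90% confidence, each one-unit increase in weekly hours worked is associated with a change of between -0.083 and -0.013 points (1–10) in job satisfaction score.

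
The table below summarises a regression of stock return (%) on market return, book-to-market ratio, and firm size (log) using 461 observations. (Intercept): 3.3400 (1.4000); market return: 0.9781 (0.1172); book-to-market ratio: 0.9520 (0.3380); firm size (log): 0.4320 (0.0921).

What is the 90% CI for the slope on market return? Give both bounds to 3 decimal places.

Read off: b = 0.9781, SE = 0.1172 for market return.
df = n − k − 1 = 461 − 3 − 1 = 457.
t* = t_{0.05, 457} = 1.648195.
Margin = t* × SE = 1.648195 × 0.1172 = 0.19317.
CI: 0.9781 ± 0.19317 → (0.785, 1.171).

(0.785, 1.171)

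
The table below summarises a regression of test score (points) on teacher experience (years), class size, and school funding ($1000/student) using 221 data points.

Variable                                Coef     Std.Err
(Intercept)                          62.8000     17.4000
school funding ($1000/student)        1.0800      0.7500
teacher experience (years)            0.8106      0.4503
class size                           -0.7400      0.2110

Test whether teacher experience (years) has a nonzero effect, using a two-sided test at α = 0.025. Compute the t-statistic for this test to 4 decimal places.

t = 1.8001

Read off: b = 0.8106, SE = 0.4503 for teacher experience (years).
H₀: β₁ = 0 vs H₁: β₁ ≠ 0.
t = 0.8106 / 0.4503 = 1.8001.
df = n − k − 1 = 221 − 3 − 1 = 217.
Two-sided p ≈ 0.0732, which is ≥ 0.025, so fail to reject H₀.
The data do not give significant evidence of an association between teacher experience (years) and test score, after adjusting for the other predictors.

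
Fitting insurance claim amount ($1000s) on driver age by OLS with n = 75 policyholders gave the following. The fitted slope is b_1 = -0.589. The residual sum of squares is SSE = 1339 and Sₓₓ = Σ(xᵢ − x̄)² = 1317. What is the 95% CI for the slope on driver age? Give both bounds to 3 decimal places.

(-0.824, -0.354)

MSE = SSE/(n − 2) = 1339/73 = 18.3425.
SE(b_1) = √(MSE/Sₓₓ) = √(18.3425/1317) = 0.118015.
df = n − 2 = 73.
t* = t_{0.025, 73} = 1.992997.
Margin = t* × SE = 1.992997 × 0.118015 = 0.23520.
CI: -0.589 ± 0.23520 → (-0.824, -0.354).
With 95% confidence, each one-unit increase in driver age is associated with a change of between -0.824 and -0.354 $1000s in insurance claim amount.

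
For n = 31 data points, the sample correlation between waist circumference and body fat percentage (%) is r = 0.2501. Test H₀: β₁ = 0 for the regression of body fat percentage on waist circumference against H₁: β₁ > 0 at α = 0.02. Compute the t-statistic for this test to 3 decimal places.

t = 1.391

t = r·√(n − 2)/√(1 − r²) = 0.2501·√29/√0.93745 = 1.391.
df = n − 2 = 29.
One-sided p ≈ 0.0874, which is ≥ 0.02, so fail to reject H₀.
The data do not give significant evidence of a linear association between waist circumference and body fat percentage.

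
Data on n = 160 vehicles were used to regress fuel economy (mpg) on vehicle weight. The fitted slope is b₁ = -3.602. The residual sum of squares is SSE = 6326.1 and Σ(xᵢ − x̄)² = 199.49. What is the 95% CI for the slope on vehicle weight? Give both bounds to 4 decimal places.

MSE = SSE/(n − 2) = 6326.1/158 = 40.0386.
SE(b₁) = √(MSE/Sₓₓ) = √(40.0386/199.49) = 0.448001.
df = n − 2 = 158.
t* = t_{0.025, 158} = 1.975092.
Margin = t* × SE = 1.975092 × 0.448001 = 0.884843.
CI: -3.602 ± 0.884843 → (-4.4868, -2.7172).
With 95% confidence, each one-unit increase in vehicle weight is associated with a change of between -4.4868 and -2.7172 mpg in fuel economy.

(-4.4868, -2.7172)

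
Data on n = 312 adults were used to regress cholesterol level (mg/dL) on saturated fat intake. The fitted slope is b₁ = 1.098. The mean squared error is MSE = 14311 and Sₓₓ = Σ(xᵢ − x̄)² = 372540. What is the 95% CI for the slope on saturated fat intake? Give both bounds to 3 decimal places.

SE(b₁) = √(MSE/Sₓₓ) = √(14311/372540) = 0.195997.
df = n − 2 = 310.
t* = t_{0.025, 310} = 1.967646.
Margin = t* × SE = 1.967646 × 0.195997 = 0.38565.
CI: 1.098 ± 0.38565 → (0.712, 1.484).
With 95% confidence, each one-unit increase in saturated fat intake is associated with a change of between 0.712 and 1.484 mg/dL in cholesterol level.

(0.712, 1.484)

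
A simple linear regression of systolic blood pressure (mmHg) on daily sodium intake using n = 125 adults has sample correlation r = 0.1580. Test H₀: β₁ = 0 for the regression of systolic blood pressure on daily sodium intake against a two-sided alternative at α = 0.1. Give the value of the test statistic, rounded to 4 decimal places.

t = r·√(n − 2)/√(1 − r²) = 0.1580·√123/√0.975036 = 1.7746.
df = n − 2 = 123.
Two-sided p ≈ 0.0784, which is < 0.1, so reject H₀.
There is evidence of a linear association between daily sodium intake and systolic blood pressure.

t = 1.7746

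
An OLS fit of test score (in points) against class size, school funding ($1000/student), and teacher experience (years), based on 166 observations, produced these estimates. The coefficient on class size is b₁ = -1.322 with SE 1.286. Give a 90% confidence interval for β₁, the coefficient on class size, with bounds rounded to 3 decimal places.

(-3.449, 0.805)

df = n − k − 1 = 166 − 3 − 1 = 162.
t* = t_{0.05, 162} = 1.654314.
Margin = t* × SE = 1.654314 × 1.286 = 2.12745.
CI: -1.322 ± 2.12745 → (-3.449, 0.805).
With 90% confidence, each one-unit increase in class size is associated with a change of between -3.449 and 0.805 points in test score, holding the other predictors fixed.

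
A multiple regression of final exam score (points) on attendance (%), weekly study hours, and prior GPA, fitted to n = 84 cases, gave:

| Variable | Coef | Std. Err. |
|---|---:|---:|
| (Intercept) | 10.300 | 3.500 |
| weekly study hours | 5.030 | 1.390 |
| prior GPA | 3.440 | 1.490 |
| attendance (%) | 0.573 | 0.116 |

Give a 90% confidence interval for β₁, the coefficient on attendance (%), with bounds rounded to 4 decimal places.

Read off: b = 0.573, SE = 0.116 for attendance (%).
df = n − k − 1 = 84 − 3 − 1 = 80.
t* = t_{0.05, 80} = 1.664125.
Margin = t* × SE = 1.664125 × 0.116 = 0.193038.
CI: 0.573 ± 0.193038 → (0.3800, 0.7660).

(0.3800, 0.7660)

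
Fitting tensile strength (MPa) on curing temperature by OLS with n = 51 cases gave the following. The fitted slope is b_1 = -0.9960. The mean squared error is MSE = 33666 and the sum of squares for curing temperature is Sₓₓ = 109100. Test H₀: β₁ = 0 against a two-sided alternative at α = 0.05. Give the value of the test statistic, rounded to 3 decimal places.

t = -1.793

SE(b_1) = √(MSE/Sₓₓ) = √(33666/109100) = 0.555499.
t = -0.9960 / 0.555499 = -1.793.
df = n − 2 = 49.
Two-sided p ≈ 0.0791, which is ≥ 0.05, so fail to reject H₀.
The data do not give significant evidence of an association between curing temperature and tensile strength.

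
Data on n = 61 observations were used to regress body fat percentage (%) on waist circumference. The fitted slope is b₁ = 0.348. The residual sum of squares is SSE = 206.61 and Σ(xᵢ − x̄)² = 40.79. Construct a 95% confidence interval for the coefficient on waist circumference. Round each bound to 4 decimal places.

(-0.2383, 0.9343)

MSE = SSE/(n − 2) = 206.61/59 = 3.50186.
SE(b₁) = √(MSE/Sₓₓ) = √(3.50186/40.79) = 0.293004.
df = n − 2 = 59.
t* = t_{0.025, 59} = 2.000995.
Margin = t* × SE = 2.000995 × 0.293004 = 0.586299.
CI: 0.348 ± 0.586299 → (-0.2383, 0.9343).
With 95% confidence, each one-unit increase in waist circumference is associated with a change of between -0.2383 and 0.9343 % in body fat percentage.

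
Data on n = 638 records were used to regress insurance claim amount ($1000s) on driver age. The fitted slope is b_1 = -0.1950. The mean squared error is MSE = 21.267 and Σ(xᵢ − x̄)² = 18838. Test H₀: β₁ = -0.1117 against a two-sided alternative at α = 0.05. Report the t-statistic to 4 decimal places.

SE(b_1) = √(MSE/Sₓₓ) = √(21.267/18838) = 0.0335997.
t = (-0.1950 − (-0.1117)) / 0.0335997 = -2.4792.
df = n − 2 = 636.
Two-sided p ≈ 0.0134, which is < 0.05, so reject H₀.
There is evidence that the true slope on driver age differs from -0.1117 $1000s per unit.

t = -2.4792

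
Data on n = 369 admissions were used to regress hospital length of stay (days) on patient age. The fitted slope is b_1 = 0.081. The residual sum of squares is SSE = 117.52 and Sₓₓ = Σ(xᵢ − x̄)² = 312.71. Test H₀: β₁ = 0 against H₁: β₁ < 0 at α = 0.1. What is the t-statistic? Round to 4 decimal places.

t = 2.5312

MSE = SSE/(n − 2) = 117.52/367 = 0.320218.
SE(b_1) = √(MSE/Sₓₓ) = √(0.320218/312.71) = 0.0320001.
t = 0.081 / 0.0320001 = 2.5312.
df = n − 2 = 367.
One-sided p ≈ 0.9941, which is ≥ 0.1, so fail to reject H₀.
The data do not give significant evidence that the true slope on patient age is negative.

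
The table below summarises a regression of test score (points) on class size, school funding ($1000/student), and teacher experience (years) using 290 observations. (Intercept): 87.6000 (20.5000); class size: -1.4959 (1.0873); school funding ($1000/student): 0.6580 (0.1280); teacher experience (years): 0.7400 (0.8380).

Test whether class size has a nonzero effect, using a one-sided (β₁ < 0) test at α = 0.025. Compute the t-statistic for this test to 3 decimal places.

t = -1.376

Read off: b = -1.4959, SE = 1.0873 for class size.
H₀: β₁ = 0 vs H₁: β₁ < 0.
t = -1.4959 / 1.0873 = -1.376.
df = n − k − 1 = 290 − 3 − 1 = 286.
One-sided p ≈ 0.0850, which is ≥ 0.025, so fail to reject H₀.
The data do not give significant evidence that the true slope on class size is negative, holding the other predictors fixed.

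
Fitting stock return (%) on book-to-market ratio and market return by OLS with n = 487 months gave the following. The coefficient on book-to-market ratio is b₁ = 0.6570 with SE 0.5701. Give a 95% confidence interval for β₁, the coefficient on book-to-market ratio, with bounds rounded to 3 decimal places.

(-0.463, 1.777)

df = n − k − 1 = 487 − 2 − 1 = 484.
t* = t_{0.025, 484} = 1.964877.
Margin = t* × SE = 1.964877 × 0.5701 = 1.12018.
CI: 0.6570 ± 1.12018 → (-0.463, 1.777).
With 95% confidence, each one-unit increase in book-to-market ratio is associated with a change of between -0.463 and 1.777 % in stock return, holding the other predictors fixed.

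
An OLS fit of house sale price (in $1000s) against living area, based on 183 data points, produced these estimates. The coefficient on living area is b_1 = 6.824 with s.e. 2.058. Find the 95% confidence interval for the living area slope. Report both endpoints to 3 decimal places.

df = n − 2 = 183 − 2 = 181.
t* = t_{0.025, 181} = 1.973157.
Margin = t* × SE = 1.973157 × 2.058 = 4.06076.
CI: 6.824 ± 4.06076 → (2.763, 10.885).
With 95% confidence, each one-unit increase in living area is associated with a change of between 2.763 and 10.885 $1000s in house sale price.

(2.763, 10.885)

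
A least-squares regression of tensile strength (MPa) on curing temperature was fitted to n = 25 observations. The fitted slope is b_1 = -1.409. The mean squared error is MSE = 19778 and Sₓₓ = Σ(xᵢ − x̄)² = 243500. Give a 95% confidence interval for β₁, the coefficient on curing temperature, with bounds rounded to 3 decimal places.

SE(b_1) = √(MSE/Sₓₓ) = √(19778/243500) = 0.284998.
df = n − 2 = 23.
t* = t_{0.025, 23} = 2.068658.
Margin = t* × SE = 2.068658 × 0.284998 = 0.58956.
CI: -1.409 ± 0.58956 → (-1.999, -0.819).
With 95% confidence, each one-unit increase in curing temperature is associated with a change of between -1.999 and -0.819 MPa in tensile strength.

(-1.999, -0.819)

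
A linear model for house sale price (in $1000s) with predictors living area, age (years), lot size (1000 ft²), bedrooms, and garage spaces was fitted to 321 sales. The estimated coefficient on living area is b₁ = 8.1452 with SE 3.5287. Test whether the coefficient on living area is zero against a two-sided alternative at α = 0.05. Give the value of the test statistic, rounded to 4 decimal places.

H₀: β₁ = 0 vs H₁: β₁ ≠ 0.
t = (b₁ − β₁⁰)/SE = 8.1452 / 3.5287 = 2.3083.
df = n − k − 1 = 321 − 5 − 1 = 315.
Two-sided p ≈ 0.0216, which is < 0.05, so reject H₀.
There is evidence that living area is associated with house sale price, holding the other predictors fixed.

t = 2.3083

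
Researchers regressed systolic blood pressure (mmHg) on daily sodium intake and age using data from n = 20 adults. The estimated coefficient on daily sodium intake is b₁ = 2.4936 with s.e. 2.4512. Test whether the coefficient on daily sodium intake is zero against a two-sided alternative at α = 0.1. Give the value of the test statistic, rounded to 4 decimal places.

H₀: β₁ = 0 vs H₁: β₁ ≠ 0.
t = (b₁ − β₁⁰)/SE = 2.4936 / 2.4512 = 1.0173.
df = n − k − 1 = 20 − 2 − 1 = 17.
Two-sided p ≈ 0.3233, which is ≥ 0.1, so fail to reject H₀.
The data do not give significant evidence of an association between daily sodium intake and systolic blood pressure, after adjusting for the other predictors.

t = 1.0173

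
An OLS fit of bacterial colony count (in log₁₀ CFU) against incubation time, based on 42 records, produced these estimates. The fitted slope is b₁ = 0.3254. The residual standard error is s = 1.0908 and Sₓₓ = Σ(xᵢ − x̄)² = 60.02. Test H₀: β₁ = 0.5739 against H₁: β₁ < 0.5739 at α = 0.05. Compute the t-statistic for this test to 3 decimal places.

t = -1.765

SE(b₁) = s/√Sₓₓ = 1.0908/√60.02 = 0.140798.
t = (0.3254 − 0.5739) / 0.140798 = -1.765.
df = n − 2 = 40.
One-sided p ≈ 0.0426, which is < 0.05, so reject H₀.
There is evidence that the true slope on incubation time is below 0.5739 log₁₀ CFU per unit.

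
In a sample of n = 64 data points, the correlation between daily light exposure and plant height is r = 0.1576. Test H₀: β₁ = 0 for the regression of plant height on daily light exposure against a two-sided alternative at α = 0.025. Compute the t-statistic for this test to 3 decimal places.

t = r·√(n − 2)/√(1 − r²) = 0.1576·√62/√0.975162 = 1.257.
df = n − 2 = 62.
Two-sided p ≈ 0.2136, which is ≥ 0.025, so fail to reject H₀.
The data do not give significant evidence of a linear association between daily light exposure and plant height.

t = 1.257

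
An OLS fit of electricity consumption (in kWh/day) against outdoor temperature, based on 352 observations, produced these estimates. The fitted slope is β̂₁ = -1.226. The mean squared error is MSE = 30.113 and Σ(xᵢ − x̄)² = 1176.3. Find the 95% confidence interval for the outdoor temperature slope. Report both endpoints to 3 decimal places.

(-1.541, -0.911)

SE(β̂₁) = √(MSE/Sₓₓ) = √(30.113/1176.3) = 0.159999.
df = n − 2 = 350.
t* = t_{0.025, 350} = 1.966765.
Margin = t* × SE = 1.966765 × 0.159999 = 0.31468.
CI: -1.226 ± 0.31468 → (-1.541, -0.911).
With 95% confidence, each one-unit increase in outdoor temperature is associated with a change of between -1.541 and -0.911 kWh/day in electricity consumption.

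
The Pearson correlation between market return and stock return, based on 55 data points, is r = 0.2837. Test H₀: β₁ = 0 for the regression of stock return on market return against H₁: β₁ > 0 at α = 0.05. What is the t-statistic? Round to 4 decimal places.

t = r·√(n − 2)/√(1 − r²) = 0.2837·√53/√0.919514 = 2.1539.
df = n − 2 = 53.
One-sided p ≈ 0.0179, which is < 0.05, so reject H₀.
There is evidence of a linear association between market return and stock return.

t = 2.1539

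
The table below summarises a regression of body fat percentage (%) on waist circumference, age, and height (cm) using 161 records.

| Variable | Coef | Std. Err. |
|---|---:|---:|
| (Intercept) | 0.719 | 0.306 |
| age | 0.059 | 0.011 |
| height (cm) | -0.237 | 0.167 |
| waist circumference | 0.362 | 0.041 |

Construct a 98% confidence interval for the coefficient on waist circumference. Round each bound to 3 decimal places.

Read off: b = 0.362, SE = 0.041 for waist circumference.
df = n − k − 1 = 161 − 3 − 1 = 157.
t* = t_{0.01, 157} = 2.350334.
Margin = t* × SE = 2.350334 × 0.041 = 0.09636.
CI: 0.362 ± 0.09636 → (0.266, 0.458).

(0.266, 0.458)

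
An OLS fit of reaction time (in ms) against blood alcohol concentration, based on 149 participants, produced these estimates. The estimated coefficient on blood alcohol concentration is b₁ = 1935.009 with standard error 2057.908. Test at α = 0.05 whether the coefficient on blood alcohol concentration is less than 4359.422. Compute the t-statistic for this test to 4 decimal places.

t = -1.1781

H₀: β₁ = 4359.422 vs H₁: β₁ < 4359.422.
t = (b₁ − β₁⁰)/SE = (1935.009 − 4359.422) / 2057.908 = -1.1781.
df = n − 2 = 149 − 2 = 147.
One-sided p ≈ 0.1203, which is ≥ 0.05, so fail to reject H₀.
The data do not give significant evidence that the true slope on blood alcohol concentration is below 4359.422 ms per unit.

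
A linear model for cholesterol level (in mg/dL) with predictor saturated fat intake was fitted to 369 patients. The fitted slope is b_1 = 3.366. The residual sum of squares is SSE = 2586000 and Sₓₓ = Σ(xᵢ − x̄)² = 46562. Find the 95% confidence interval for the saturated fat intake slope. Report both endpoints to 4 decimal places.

(2.6010, 4.1310)

MSE = SSE/(n − 2) = 2586000/367 = 7046.32.
SE(b_1) = √(MSE/Sₓₓ) = √(7046.32/46562) = 0.389014.
df = n − 2 = 367.
t* = t_{0.025, 367} = 1.966449.
Margin = t* × SE = 1.966449 × 0.389014 = 0.764976.
CI: 3.366 ± 0.764976 → (2.6010, 4.1310).
With 95% confidence, each one-unit increase in saturated fat intake is associated with a change of between 2.6010 and 4.1310 mg/dL in cholesterol level.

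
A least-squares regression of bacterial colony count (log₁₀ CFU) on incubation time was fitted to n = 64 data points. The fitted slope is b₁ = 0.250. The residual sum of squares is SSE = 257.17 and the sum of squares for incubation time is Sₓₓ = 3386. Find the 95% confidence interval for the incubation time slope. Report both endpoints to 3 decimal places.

MSE = SSE/(n − 2) = 257.17/62 = 4.1479.
SE(b₁) = √(MSE/Sₓₓ) = √(4.1479/3386) = 0.0350002.
df = n − 2 = 62.
t* = t_{0.025, 62} = 1.998972.
Margin = t* × SE = 1.998972 × 0.0350002 = 0.06996.
CI: 0.250 ± 0.06996 → (0.180, 0.320).
With 95% confidence, each one-unit increase in incubation time is associated with a change of between 0.180 and 0.320 log₁₀ CFU in bacterial colony count.

(0.180, 0.320)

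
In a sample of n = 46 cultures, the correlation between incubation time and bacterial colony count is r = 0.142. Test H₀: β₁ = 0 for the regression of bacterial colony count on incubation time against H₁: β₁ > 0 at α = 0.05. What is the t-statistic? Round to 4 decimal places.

t = r·√(n − 2)/√(1 − r²) = 0.142·√44/√0.979836 = 0.9516.
df = n − 2 = 44.
One-sided p ≈ 0.1733, which is ≥ 0.05, so fail to reject H₀.
The data do not give significant evidence of a linear association between incubation time and bacterial colony count.

t = 0.9516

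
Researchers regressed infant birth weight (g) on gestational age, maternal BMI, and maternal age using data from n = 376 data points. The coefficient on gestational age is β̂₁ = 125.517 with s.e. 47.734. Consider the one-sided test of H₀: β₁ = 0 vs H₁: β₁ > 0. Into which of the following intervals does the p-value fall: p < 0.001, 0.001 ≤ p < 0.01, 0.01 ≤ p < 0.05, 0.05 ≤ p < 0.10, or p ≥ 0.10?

t = 125.517 / 47.734 = 2.630.
df = n − k − 1 = 376 − 3 − 1 = 372.
One-sided p = P(T_{372} > t) ≈ 0.0045.
So 0.001 ≤ p < 0.01.

0.001 ≤ p < 0.01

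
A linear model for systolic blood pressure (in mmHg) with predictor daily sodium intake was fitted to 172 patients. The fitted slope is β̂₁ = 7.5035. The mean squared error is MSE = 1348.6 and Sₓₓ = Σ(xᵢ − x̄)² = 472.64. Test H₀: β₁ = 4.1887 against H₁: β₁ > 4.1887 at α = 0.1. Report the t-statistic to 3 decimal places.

SE(β̂₁) = √(MSE/Sₓₓ) = √(1348.6/472.64) = 1.68918.
t = (7.5035 − 4.1887) / 1.68918 = 1.962.
df = n − 2 = 170.
One-sided p ≈ 0.0257, which is < 0.1, so reject H₀.
There is evidence that the true slope on daily sodium intake exceeds 4.1887 mmHg per unit.

t = 1.962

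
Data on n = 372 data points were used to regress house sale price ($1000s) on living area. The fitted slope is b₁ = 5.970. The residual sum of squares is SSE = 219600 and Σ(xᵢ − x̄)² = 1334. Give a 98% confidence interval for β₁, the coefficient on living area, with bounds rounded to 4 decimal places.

(4.4115, 7.5285)

MSE = SSE/(n − 2) = 219600/370 = 593.514.
SE(b₁) = √(MSE/Sₓₓ) = √(593.514/1334) = 0.667018.
df = n − 2 = 370.
t* = t_{0.01, 370} = 2.336468.
Margin = t* × SE = 2.336468 × 0.667018 = 1.558466.
CI: 5.970 ± 1.558466 → (4.4115, 7.5285).
With 98% confidence, each one-unit increase in living area is associated with a change of between 4.4115 and 7.5285 $1000s in house sale price.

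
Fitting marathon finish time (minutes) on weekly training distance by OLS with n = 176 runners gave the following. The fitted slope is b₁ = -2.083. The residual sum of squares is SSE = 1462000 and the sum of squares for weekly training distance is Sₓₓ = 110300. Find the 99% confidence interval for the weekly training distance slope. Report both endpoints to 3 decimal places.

MSE = SSE/(n − 2) = 1462000/174 = 8402.3.
SE(b₁) = √(MSE/Sₓₓ) = √(8402.3/110300) = 0.276001.
df = n − 2 = 174.
t* = t_{0.005, 174} = 2.604379.
Margin = t* × SE = 2.604379 × 0.276001 = 0.71881.
CI: -2.083 ± 0.71881 → (-2.802, -1.364).
With 99% confidence, each one-unit increase in weekly training distance is associated with a change of between -2.802 and -1.364 minutes in marathon finish time.

(-2.802, -1.364)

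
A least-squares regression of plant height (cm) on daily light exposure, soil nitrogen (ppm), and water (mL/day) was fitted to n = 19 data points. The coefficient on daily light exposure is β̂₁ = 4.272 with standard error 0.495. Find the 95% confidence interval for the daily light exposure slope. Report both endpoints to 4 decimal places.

df = n − k − 1 = 19 − 3 − 1 = 15.
t* = t_{0.025, 15} = 2.13145.
Margin = t* × SE = 2.13145 × 0.495 = 1.055068.
CI: 4.272 ± 1.055068 → (3.2169, 5.3271).
With 95% confidence, each one-unit increase in daily light exposure is associated with a change of between 3.2169 and 5.3271 cm in plant height, holding the other predictors fixed.

(3.2169, 5.3271)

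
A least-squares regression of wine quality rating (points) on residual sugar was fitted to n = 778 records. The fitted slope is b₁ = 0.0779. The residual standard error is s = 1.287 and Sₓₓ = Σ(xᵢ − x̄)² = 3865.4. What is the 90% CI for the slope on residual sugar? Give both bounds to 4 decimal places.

(0.0438, 0.1120)

SE(b₁) = s/√Sₓₓ = 1.287/√3865.4 = 0.0207005.
df = n − 2 = 776.
t* = t_{0.05, 776} = 1.64682.
Margin = t* × SE = 1.64682 × 0.0207005 = 0.034090.
CI: 0.0779 ± 0.034090 → (0.0438, 0.1120).
With 90% confidence, each one-unit increase in residual sugar is associated with a change of between 0.0438 and 0.1120 points in wine quality rating.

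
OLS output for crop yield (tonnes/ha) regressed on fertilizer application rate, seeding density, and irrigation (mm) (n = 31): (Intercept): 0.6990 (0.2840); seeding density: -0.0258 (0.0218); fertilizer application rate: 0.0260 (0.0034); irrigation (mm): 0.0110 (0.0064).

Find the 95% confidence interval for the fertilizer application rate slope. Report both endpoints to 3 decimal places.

Read off: b = 0.0260, SE = 0.0034 for fertilizer application rate.
df = n − k − 1 = 31 − 3 − 1 = 27.
t* = t_{0.025, 27} = 2.051831.
Margin = t* × SE = 2.051831 × 0.0034 = 0.00698.
CI: 0.0260 ± 0.00698 → (0.019, 0.033).

(0.019, 0.033)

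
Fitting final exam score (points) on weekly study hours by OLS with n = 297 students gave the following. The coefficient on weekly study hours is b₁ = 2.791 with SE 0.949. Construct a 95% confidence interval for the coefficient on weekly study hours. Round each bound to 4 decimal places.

(0.9233, 4.6587)

df = n − 2 = 297 − 2 = 295.
t* = t_{0.025, 295} = 1.968038.
Margin = t* × SE = 1.968038 × 0.949 = 1.867668.
CI: 2.791 ± 1.867668 → (0.9233, 4.6587).
With 95% confidence, each one-unit increase in weekly study hours is associated with a change of between 0.9233 and 4.6587 points in final exam score.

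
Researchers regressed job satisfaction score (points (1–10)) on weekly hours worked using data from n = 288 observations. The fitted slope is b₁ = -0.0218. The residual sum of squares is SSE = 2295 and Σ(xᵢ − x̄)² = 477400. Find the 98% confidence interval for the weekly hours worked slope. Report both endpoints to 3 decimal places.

(-0.031, -0.012)

MSE = SSE/(n − 2) = 2295/286 = 8.02448.
SE(b₁) = √(MSE/Sₓₓ) = √(8.02448/477400) = 0.00409984.
df = n − 2 = 286.
t* = t_{0.01, 286} = 2.339457.
Margin = t* × SE = 2.339457 × 0.00409984 = 0.00959.
CI: -0.0218 ± 0.00959 → (-0.031, -0.012).
With 98% confidence, each one-unit increase in weekly hours worked is associated with a change of between -0.031 and -0.012 points (1–10) in job satisfaction score.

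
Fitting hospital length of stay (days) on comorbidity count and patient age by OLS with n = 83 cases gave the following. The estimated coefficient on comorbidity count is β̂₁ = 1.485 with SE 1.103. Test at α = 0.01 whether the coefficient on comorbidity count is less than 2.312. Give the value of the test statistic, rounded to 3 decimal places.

t = -0.750

H₀: β₁ = 2.312 vs H₁: β₁ < 2.312.
t = (β̂₁ − β₁⁰)/SE = (1.485 − 2.312) / 1.103 = -0.750.
df = n − k − 1 = 83 − 2 − 1 = 80.
One-sided p ≈ 0.2278, which is ≥ 0.01, so fail to reject H₀.
The data do not give significant evidence that the true slope on comorbidity count is below 2.312 days per unit, holding the other predictors fixed.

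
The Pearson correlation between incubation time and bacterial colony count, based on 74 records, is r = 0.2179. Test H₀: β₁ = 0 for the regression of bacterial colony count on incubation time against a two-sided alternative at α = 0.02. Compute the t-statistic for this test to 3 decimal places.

t = 1.894

t = r·√(n − 2)/√(1 − r²) = 0.2179·√72/√0.95252 = 1.894.
df = n − 2 = 72.
Two-sided p ≈ 0.0622, which is ≥ 0.02, so fail to reject H₀.
The data do not give significant evidence of a linear association between incubation time and bacterial colony count.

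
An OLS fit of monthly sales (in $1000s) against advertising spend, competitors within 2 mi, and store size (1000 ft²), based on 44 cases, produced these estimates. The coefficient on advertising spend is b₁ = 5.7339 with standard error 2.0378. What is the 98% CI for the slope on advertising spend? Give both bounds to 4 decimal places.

df = n − k − 1 = 44 − 3 − 1 = 40.
t* = t_{0.01, 40} = 2.423257.
Margin = t* × SE = 2.423257 × 2.0378 = 4.938113.
CI: 5.7339 ± 4.938113 → (0.7958, 10.6720).
With 98% confidence, each one-unit increase in advertising spend is associated with a change of between 0.7958 and 10.6720 $1000s in monthly sales, holding the other predictors fixed.

(0.7958, 10.6720)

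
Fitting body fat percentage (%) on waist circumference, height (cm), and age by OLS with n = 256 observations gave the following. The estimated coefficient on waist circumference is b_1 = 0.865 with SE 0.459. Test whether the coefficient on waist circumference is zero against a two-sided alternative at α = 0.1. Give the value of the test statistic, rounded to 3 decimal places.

t = 1.885

H₀: β₁ = 0 vs H₁: β₁ ≠ 0.
t = (b_1 − β₁⁰)/SE = 0.865 / 0.459 = 1.885.
df = n − k − 1 = 256 − 3 − 1 = 252.
Two-sided p ≈ 0.0606, which is < 0.1, so reject H₀.
There is evidence that waist circumference is associated with body fat percentage, holding the other predictors fixed.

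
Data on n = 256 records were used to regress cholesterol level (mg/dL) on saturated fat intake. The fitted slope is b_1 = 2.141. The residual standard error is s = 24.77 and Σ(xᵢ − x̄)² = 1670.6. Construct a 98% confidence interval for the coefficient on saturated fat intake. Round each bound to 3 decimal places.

SE(b_1) = s/√Sₓₓ = 24.77/√1670.6 = 0.606024.
df = n − 2 = 254.
t* = t_{0.01, 254} = 2.341118.
Margin = t* × SE = 2.341118 × 0.606024 = 1.41877.
CI: 2.141 ± 1.41877 → (0.722, 3.560).
With 98% confidence, each one-unit increase in saturated fat intake is associated with a change of between 0.722 and 3.560 mg/dL in cholesterol level.

(0.722, 3.560)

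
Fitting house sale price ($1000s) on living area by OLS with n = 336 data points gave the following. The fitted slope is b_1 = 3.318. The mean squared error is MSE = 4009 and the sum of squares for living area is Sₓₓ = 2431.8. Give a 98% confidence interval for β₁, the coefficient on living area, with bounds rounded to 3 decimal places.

SE(b_1) = √(MSE/Sₓₓ) = √(4009/2431.8) = 1.28397.
df = n − 2 = 334.
t* = t_{0.01, 334} = 2.337564.
Margin = t* × SE = 2.337564 × 1.28397 = 3.00136.
CI: 3.318 ± 3.00136 → (0.317, 6.319).
With 98% confidence, each one-unit increase in living area is associated with a change of between 0.317 and 6.319 $1000s in house sale price.

(0.317, 6.319)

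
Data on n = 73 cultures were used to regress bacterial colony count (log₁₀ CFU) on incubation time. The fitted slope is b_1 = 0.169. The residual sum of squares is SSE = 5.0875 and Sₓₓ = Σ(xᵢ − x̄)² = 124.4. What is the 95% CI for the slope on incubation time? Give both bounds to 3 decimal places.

MSE = SSE/(n − 2) = 5.0875/71 = 0.0716549.
SE(b_1) = √(MSE/Sₓₓ) = √(0.0716549/124.4) = 0.0240001.
df = n − 2 = 71.
t* = t_{0.025, 71} = 1.993943.
Margin = t* × SE = 1.993943 × 0.0240001 = 0.04785.
CI: 0.169 ± 0.04785 → (0.121, 0.217).
With 95% confidence, each one-unit increase in incubation time is associated with a change of between 0.121 and 0.217 log₁₀ CFU in bacterial colony count.

(0.121, 0.217)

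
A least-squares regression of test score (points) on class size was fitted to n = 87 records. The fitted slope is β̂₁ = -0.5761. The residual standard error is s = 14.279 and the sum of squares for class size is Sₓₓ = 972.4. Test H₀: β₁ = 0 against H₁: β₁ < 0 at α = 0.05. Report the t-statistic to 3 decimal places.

SE(β̂₁) = s/√Sₓₓ = 14.279/√972.4 = 0.457905.
t = -0.5761 / 0.457905 = -1.258.
df = n − 2 = 85.
One-sided p ≈ 0.1059, which is ≥ 0.05, so fail to reject H₀.
The data do not give significant evidence that the true slope on class size is negative.

t = -1.258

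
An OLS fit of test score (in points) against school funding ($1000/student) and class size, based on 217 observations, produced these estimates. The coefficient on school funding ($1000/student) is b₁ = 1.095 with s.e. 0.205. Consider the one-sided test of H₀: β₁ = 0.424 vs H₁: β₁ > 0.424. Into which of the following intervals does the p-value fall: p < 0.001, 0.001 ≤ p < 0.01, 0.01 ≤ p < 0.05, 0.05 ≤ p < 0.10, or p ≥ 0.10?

t = (1.095 − 0.424) / 0.205 = 3.273.
df = n − k − 1 = 217 − 2 − 1 = 214.
One-sided p = P(T_{214} > t) ≈ 0.0006.
So p < 0.001.

p < 0.001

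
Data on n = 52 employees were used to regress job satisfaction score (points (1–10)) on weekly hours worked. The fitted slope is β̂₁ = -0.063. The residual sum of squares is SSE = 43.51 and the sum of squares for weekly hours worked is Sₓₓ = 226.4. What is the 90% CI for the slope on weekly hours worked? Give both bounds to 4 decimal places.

(-0.1669, 0.0409)

MSE = SSE/(n − 2) = 43.51/50 = 0.8702.
SE(β̂₁) = √(MSE/Sₓₓ) = √(0.8702/226.4) = 0.0619971.
df = n − 2 = 50.
t* = t_{0.05, 50} = 1.675905.
Margin = t* × SE = 1.675905 × 0.0619971 = 0.103901.
CI: -0.063 ± 0.103901 → (-0.1669, 0.0409).
With 90% confidence, each one-unit increase in weekly hours worked is associated with a change of between -0.1669 and 0.0409 points (1–10) in job satisfaction score.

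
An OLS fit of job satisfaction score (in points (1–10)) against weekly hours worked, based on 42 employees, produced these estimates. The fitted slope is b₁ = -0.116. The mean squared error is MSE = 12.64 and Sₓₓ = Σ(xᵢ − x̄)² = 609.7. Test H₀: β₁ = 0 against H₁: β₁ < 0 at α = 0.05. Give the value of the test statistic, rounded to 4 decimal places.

SE(b₁) = √(MSE/Sₓₓ) = √(12.64/609.7) = 0.143984.
t = -0.116 / 0.143984 = -0.8056.
df = n − 2 = 40.
One-sided p ≈ 0.2126, which is ≥ 0.05, so fail to reject H₀.
The data do not give significant evidence that the true slope on weekly hours worked is negative.

t = -0.8056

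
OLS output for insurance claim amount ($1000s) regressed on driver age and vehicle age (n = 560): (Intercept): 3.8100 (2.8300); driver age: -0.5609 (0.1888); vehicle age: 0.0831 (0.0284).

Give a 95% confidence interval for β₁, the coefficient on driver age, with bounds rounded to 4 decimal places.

Read off: b = -0.5609, SE = 0.1888 for driver age.
df = n − k − 1 = 560 − 2 − 1 = 557.
t* = t_{0.025, 557} = 1.964232.
Margin = t* × SE = 1.964232 × 0.1888 = 0.370847.
CI: -0.5609 ± 0.370847 → (-0.9317, -0.1901).

(-0.9317, -0.1901)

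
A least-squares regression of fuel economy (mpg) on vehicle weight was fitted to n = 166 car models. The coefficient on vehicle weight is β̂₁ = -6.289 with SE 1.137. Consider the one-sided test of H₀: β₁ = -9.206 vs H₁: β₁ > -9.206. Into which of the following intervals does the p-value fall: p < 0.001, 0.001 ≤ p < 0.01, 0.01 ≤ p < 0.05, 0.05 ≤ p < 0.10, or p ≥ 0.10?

t = (-6.289 − (-9.206)) / 1.137 = 2.566.
df = n − 2 = 166 − 2 = 164.
One-sided p = P(T_{164} > t) ≈ 0.0056.
So 0.001 ≤ p < 0.01.

0.001 ≤ p < 0.01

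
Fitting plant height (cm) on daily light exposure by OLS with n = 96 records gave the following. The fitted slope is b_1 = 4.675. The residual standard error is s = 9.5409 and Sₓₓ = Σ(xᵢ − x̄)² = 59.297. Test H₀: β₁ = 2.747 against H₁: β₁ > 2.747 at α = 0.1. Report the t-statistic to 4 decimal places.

SE(b_1) = s/√Sₓₓ = 9.5409/√59.297 = 1.239.
t = (4.675 − 2.747) / 1.239 = 1.5561.
df = n − 2 = 94.
One-sided p ≈ 0.0615, which is < 0.1, so reject H₀.
There is evidence that the true slope on daily light exposure exceeds 2.747 cm per unit.

t = 1.5561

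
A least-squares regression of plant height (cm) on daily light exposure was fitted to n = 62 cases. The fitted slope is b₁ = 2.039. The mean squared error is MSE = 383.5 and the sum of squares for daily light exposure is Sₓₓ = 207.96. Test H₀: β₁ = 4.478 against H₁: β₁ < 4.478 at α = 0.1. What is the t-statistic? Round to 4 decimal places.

SE(b₁) = √(MSE/Sₓₓ) = √(383.5/207.96) = 1.35798.
t = (2.039 − 4.478) / 1.35798 = -1.7961.
df = n − 2 = 60.
One-sided p ≈ 0.0388, which is < 0.1, so reject H₀.
There is evidence that the true slope on daily light exposure is below 4.478 cm per unit.

t = -1.7961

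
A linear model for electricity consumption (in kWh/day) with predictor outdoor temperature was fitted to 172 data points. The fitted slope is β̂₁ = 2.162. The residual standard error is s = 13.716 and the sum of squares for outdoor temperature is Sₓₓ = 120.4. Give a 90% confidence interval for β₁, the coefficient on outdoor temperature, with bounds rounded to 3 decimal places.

(0.095, 4.229)

SE(β̂₁) = s/√Sₓₓ = 13.716/√120.4 = 1.25001.
df = n − 2 = 170.
t* = t_{0.05, 170} = 1.653866.
Margin = t* × SE = 1.653866 × 1.25001 = 2.06735.
CI: 2.162 ± 2.06735 → (0.095, 4.229).
With 90% confidence, each one-unit increase in outdoor temperature is associated with a change of between 0.095 and 4.229 kWh/day in electricity consumption.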